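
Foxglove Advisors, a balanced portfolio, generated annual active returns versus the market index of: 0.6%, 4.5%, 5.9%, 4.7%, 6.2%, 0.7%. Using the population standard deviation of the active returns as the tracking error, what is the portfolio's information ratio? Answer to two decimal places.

Mean return μ = 22.60 / 6 = 3.7667%
Σ(r − μ)² = (0.6 − 3.7667)² + (4.5 − 3.7667)² + (5.9 − 3.7667)² + … = 31.3133
population σ = √(31.3133 / 6) = √5.2189 = 2.2845%
IR = μ / tracking error = 3.7667 / 2.2845 = 1.6488

1.65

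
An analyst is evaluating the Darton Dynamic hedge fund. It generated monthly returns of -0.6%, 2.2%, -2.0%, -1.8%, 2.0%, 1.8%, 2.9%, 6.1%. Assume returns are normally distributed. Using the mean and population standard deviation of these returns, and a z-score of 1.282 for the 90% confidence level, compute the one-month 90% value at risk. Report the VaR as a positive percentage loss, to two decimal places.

1.92

μ = (-0.6 + 2.2 − 2 − 1.8 + 2 + 1.8 + 2.9 + 6.1) / 8 = 1.3250%
Population σ = √[Σ(r − μ)² / 8] = √[51.2550 / 8] = √6.4069 = 2.5312%
VaR = −(μ − z·σ) = −(1.3250 − 1.282 × 2.5312) = −(-1.9200) = 1.9200%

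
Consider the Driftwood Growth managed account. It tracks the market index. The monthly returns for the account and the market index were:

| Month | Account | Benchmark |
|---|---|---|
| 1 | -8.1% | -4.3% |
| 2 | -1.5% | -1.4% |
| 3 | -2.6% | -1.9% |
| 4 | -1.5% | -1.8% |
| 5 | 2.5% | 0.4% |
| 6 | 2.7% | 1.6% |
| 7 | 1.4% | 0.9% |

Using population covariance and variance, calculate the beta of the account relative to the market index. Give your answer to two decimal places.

1.80

r̄p = -1.0143%,  r̄m = -0.9286%
Cov = Σ(rp − r̄p)(rm − r̄m) / 7 = 6.3653
Var(rm) = Σ(rm − r̄m)² / 7 = 3.5420
β = Cov / Var = 6.3653 / 3.5420 = 1.7971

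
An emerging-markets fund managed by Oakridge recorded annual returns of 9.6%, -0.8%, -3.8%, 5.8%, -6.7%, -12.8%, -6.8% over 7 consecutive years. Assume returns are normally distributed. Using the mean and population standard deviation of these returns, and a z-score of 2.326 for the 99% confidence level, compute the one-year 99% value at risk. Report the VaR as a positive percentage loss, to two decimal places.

18.93

Mean return μ = -15.50 / 7 = -2.2143%
Σ(r − μ)² = (9.6 − (-2.2143))² + (-0.8 − (-2.2143))² + … = 361.5286
population σ = √(361.5286 / 7) = √51.6469 = 7.1866%
VaR = −(μ − z·σ) = −(-2.2143 − 2.326 × 7.1866) = −(-18.9303) = 18.9303%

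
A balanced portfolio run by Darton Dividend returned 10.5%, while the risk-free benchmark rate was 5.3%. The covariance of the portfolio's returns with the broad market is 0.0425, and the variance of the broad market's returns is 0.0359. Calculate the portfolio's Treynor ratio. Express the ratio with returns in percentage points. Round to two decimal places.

β = Cov / Var = 0.0425 / 0.0359 = 1.1838
Treynor = (Rp − Rf) / β = (10.5% − 5.3%) / 1.1838 = 5.20 / 1.1838 = 4.3926

4.39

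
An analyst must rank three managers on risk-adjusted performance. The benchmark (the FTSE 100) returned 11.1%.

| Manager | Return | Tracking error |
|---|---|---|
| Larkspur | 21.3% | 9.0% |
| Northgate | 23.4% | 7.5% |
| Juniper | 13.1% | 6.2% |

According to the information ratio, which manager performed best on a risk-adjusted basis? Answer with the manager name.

Larkspur: IR = (21.3% − 11.1%) / 9.0% = 1.133
Northgate: IR = (23.4% − 11.1%) / 7.5% = 1.640
Juniper: IR = (13.1% − 11.1%) / 6.2% = 0.323
Highest: Northgate (1.640).

Northgate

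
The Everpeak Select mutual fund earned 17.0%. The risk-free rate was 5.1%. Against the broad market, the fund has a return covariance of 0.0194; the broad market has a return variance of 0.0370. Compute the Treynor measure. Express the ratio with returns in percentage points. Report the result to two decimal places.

22.70

β = Cov / Var = 0.0194 / 0.0370 = 0.5243
Treynor = (Rp − Rf) / β = (17.0% − 5.1%) / 0.5243 = 11.90 / 0.5243 = 22.6969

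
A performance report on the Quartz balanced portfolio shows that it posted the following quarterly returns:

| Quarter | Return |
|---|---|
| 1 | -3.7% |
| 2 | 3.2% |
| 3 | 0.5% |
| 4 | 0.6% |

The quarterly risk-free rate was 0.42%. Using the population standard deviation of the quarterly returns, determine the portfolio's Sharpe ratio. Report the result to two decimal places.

-0.11

μ = (-3.7 + 3.2 + 0.5 + 0.6) / 4 = 0.1500%
Population σ = √[Σ(r − μ)² / 4] = √[24.4500 / 4] = √6.1125 = 2.4723%
Sharpe = (μ − rf) / σ = (0.1500 − 0.42) / 2.4723 = -0.2700 / 2.4723 = -0.1092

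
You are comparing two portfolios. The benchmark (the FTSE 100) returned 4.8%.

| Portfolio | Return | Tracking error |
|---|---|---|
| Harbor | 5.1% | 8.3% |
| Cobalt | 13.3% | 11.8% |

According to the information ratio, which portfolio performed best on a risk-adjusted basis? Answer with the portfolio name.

Harbor: IR = (5.1% − 4.8%) / 8.3% = 0.036
Cobalt: IR = (13.3% − 4.8%) / 11.8% = 0.720
Highest: Cobalt (0.720).

Cobalt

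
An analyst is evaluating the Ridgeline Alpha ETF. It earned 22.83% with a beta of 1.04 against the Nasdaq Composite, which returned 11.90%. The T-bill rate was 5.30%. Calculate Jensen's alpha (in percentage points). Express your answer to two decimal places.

10.67

CAPM expected return = Rf + β(Rm − Rf) = 5.30% + 1.04 × (11.90% − 5.30%) = 5.3 + 1.04 × 6.60 = 12.1640%
Jensen's α = Rp − E[R] = 22.83% − 12.1640% = 10.6660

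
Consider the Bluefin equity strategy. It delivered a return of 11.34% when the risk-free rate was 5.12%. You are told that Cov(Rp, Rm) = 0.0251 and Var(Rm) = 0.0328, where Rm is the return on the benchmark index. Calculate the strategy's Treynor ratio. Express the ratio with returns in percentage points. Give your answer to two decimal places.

β = Cov / Var = 0.0251 / 0.0328 = 0.7652
Treynor = (Rp − Rf) / β = (11.34% − 5.12%) / 0.7652 = 6.22 / 0.7652 = 8.1286

8.13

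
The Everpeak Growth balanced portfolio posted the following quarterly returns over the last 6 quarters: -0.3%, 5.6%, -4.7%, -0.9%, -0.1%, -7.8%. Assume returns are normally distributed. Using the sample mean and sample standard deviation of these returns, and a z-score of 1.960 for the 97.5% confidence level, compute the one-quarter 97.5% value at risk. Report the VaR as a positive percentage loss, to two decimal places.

r̄ = (-0.3 + 5.6 − 4.7 − 0.9 − 0.1 − 7.8) / 6 = -1.3667%
Σ(r − r̄)² = (-0.3 − (-1.3667))² + (5.6 − (-1.3667))² + … = 103.9933
σ = √[103.9933 / 5] = 4.5606%
VaR = −(r̄ − z·σ) = −(-1.3667 − 1.960 × 4.5606) = −(-10.3055) = 10.3055%

10.31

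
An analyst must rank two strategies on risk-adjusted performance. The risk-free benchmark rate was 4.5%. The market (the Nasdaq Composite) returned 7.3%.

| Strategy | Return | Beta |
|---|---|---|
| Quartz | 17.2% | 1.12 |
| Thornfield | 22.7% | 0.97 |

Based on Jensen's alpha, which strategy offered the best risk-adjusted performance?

Quartz: α = 17.2% − [4.5% + 1.12 × (7.3% − 4.5%)] = 9.564
Thornfield: α = 22.7% − [4.5% + 0.97 × (7.3% − 4.5%)] = 15.484
Highest: Thornfield (15.484).

Thornfield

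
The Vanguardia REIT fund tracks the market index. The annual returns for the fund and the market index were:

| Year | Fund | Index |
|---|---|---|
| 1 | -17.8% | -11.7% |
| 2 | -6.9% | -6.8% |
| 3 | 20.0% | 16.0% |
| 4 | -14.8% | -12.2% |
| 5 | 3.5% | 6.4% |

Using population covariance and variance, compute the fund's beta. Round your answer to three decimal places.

1.222

r̄p = -3.2000%,  r̄m = -1.6600%
Cov = Σ(rp − r̄p)(rm − r̄m) / 5 = 150.3160
Var(rm) = Σ(rm − r̄m)² / 5 = 123.0304
β = Cov / Var = 150.3160 / 123.0304 = 1.2218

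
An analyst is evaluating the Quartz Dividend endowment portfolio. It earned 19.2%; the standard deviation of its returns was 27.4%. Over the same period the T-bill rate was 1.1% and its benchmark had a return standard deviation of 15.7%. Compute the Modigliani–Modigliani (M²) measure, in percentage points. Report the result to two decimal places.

Sharpe = (Rp − Rf) / σp = (19.2% − 1.1%) / 27.4% = 0.6606
M² = Rf + Sharpe × σm = 1.1% + 0.6606 × 15.7% = 11.4714%

11.47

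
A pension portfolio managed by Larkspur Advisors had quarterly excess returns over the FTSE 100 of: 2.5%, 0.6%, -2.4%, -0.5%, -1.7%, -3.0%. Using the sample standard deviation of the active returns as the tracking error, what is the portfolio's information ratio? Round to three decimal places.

-0.365

Mean return r̄ = -4.50 / 6 = -0.7500%
Σ(r − r̄)² = (2.5 − (-0.7500))² + (0.6 − (-0.7500))² + (-2.4 − (-0.7500))² + … = 21.1350
σ = √[21.1350 / 5] = 2.0560%
IR = r̄ / tracking error = -0.7500 / 2.0560 = -0.3648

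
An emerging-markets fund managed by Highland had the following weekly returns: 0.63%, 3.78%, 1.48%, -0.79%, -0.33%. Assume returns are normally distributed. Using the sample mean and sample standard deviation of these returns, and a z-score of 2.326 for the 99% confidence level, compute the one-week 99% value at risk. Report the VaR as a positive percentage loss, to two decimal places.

3.25

Mean return μ = 4.770 / 5 = 0.9540%
Σ(r − μ)² = (0.63 − 0.9540)² + (3.78 − 0.9540)² + … = 13.0581
sample σ = √(13.0581 / 4) = √3.2645 = 1.8068%
VaR = −(μ − z·σ) = −(0.9540 − 2.326 × 1.8068) = −(-3.2486) = 3.2486%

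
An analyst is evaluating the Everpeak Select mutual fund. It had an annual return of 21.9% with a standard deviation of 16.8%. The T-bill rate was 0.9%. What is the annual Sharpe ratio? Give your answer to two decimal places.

Sharpe = (Rp − Rf) / σp = (21.9% − 0.9%) / 16.8% = 21.00% / 16.8% = 1.2500

1.25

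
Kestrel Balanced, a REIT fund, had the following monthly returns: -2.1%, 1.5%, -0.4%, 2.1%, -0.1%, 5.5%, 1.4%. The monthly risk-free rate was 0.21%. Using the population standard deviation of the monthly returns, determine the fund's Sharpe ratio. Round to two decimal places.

r̄ = (-2.1 + 1.5 − 0.4 + 2.1 − 0.1 + 5.5 + 1.4) / 7 = 1.1286%
Σ(r − r̄)² = 34.5343; population σ = √(34.5343/7) = 2.2211%
Sharpe = (r̄ − rf) / σ = (1.1286 − 0.21) / 2.2211 = 0.9186 / 2.2211 = 0.4136

0.41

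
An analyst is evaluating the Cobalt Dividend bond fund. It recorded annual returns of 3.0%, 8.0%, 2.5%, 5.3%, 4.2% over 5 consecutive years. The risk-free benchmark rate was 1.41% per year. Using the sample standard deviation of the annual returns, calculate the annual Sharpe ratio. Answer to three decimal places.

Mean return μ = 23.00 / 5 = 4.6000%
Sample std dev = √[19.1800 / 4] = 2.1897%
Sharpe = (μ − rf) / σ = (4.6000 − 1.41) / 2.1897 = 3.1900 / 2.1897 = 1.4568

1.457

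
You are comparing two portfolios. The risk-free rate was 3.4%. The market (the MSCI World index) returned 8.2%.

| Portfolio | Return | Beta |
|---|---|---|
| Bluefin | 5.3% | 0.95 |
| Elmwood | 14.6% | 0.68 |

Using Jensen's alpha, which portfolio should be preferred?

Elmwood

Bluefin: α = 5.3% − [3.4% + 0.95 × (8.2% − 3.4%)] = -2.660
Elmwood: α = 14.6% − [3.4% + 0.68 × (8.2% − 3.4%)] = 7.936
Highest: Elmwood (7.936).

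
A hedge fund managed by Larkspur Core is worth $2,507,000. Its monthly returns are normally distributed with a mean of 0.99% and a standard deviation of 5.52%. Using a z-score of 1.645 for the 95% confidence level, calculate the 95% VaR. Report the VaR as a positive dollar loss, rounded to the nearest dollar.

Return at the 95% tail: μ − z·σ = 0.99% − 1.645 × 5.52% = 0.99 − 9.0804 = -8.0904%
VaR = −(-8.0904%) × $2,507,000 = 8.0904% × $2,507,000 = $202,826

$202,826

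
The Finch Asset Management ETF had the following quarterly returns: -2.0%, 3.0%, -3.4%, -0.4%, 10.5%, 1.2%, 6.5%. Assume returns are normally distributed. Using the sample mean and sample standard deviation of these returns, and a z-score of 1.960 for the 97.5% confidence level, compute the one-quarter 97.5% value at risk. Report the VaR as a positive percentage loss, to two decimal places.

Mean return μ = 15.40 / 7 = 2.2000%
Sample std dev = √[144.7800 / 6] = 4.9122%
VaR = −(μ − z·σ) = −(2.2000 − 1.960 × 4.9122) = −(-7.4279) = 7.4279%

7.43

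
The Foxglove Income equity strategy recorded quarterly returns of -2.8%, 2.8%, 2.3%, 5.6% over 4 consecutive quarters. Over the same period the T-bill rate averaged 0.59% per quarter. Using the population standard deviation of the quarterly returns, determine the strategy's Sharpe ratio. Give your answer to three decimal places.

r̄ = (-2.8 + 2.8 + 2.3 + 5.6) / 4 = 1.9750%
Σ(r − r̄)² = (-2.8 − 1.9750)² + (2.8 − 1.9750)² + … = 36.7275
population σ = √(36.7275 / 4) = √9.1819 = 3.0302%
Sharpe = (r̄ − rf) / σ = (1.9750 − 0.59) / 3.0302 = 1.3850 / 3.0302 = 0.4571

0.457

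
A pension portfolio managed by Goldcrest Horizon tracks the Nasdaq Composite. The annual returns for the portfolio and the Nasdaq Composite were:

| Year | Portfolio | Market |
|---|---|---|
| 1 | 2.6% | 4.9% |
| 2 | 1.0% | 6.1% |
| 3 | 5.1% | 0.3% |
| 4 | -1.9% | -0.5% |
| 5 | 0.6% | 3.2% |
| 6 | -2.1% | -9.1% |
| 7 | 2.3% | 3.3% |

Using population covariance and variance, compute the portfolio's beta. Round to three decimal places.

0.263

r̄p = 1.0857%,  r̄m = 1.1714%
Cov = Σ(rp − r̄p)(rm − r̄m) / 7 = 5.8624
Var(rm) = Σ(rm − r̄m)² / 7 = 22.2706
β = Cov / Var = 5.8624 / 22.2706 = 0.2632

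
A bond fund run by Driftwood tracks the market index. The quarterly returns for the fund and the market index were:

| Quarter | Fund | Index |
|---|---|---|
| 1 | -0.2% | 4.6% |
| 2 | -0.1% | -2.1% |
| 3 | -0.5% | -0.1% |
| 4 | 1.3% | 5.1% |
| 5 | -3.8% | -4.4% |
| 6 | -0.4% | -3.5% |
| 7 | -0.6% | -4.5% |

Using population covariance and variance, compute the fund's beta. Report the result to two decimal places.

0.24

r̄p = -0.6143%,  r̄m = -0.7000%
Cov = Σ(rp − r̄p)(rm − r̄m) / 7 = 3.3971
Var(rm) = Σ(rm − r̄m)² / 7 = 14.2886
β = Cov / Var = 3.3971 / 14.2886 = 0.2377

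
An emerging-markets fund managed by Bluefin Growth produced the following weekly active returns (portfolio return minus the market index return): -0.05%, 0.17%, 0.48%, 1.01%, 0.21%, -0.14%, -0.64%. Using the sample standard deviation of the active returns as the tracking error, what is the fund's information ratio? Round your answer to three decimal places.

r̄ = (-0.05 + 0.17 + 0.48 + 1.01 + 0.21 − 0.14 − 0.64) / 7 = 1.040 / 7 = 0.1486%
Sample σ = √[Σ(r − r̄)² / 6] = √[1.6007 / 6] = √0.2668 = 0.5165%
IR = r̄ / tracking error = 0.1486 / 0.5165 = 0.2877

0.288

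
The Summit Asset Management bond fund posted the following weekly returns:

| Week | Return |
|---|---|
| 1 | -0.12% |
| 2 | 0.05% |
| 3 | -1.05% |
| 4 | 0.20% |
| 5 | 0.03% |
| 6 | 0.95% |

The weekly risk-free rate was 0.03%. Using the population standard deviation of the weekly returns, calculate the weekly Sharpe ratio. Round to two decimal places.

-0.03

r̄ = (-0.12 + 0.05 − 1.05 + 0.2 + 0.03 + 0.95) / 6 = 0.0100%
Population σ = √[Σ(r − r̄)² / 6] = √[2.0622 / 6] = √0.3437 = 0.5863%
Sharpe = (r̄ − rf) / σ = (0.0100 − 0.03) / 0.5863 = -0.0200 / 0.5863 = -0.0341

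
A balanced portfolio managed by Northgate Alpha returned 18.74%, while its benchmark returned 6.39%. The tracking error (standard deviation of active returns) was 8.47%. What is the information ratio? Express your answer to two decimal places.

IR = (Rp − Rb) / TE = (18.74% − 6.39%) / 8.47% = 12.35% / 8.47% = 1.4581

1.46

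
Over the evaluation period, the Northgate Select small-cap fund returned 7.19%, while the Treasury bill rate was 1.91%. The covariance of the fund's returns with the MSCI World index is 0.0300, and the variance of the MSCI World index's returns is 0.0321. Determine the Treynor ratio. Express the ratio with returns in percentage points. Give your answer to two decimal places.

β = Cov / Var = 0.0300 / 0.0321 = 0.9346
Treynor = (Rp − Rf) / β = (7.19% − 1.91%) / 0.9346 = 5.28 / 0.9346 = 5.6495

5.65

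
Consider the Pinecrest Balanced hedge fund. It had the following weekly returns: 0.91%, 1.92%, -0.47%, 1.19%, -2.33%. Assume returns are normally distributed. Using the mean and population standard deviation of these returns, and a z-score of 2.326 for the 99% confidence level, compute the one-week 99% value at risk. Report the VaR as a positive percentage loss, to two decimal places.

3.25

μ = (0.91 + 1.92 − 0.47 + 1.19 − 2.33) / 5 = 0.2440%
Σ(r − μ)² = (0.91 − 0.2440)² + (1.92 − 0.2440)² + … = 11.2827
σ = √[11.2827 / 5] = 1.5022%
VaR = −(μ − z·σ) = −(0.2440 − 2.326 × 1.5022) = −(-3.2501) = 3.2501%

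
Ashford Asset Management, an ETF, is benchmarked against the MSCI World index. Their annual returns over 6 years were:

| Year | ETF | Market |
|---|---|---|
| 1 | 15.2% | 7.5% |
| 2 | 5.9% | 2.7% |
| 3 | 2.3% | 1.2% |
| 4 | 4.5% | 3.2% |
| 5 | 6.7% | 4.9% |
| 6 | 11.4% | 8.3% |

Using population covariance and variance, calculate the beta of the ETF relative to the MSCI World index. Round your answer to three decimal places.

r̄p = 7.6667%,  r̄m = 4.6333%
Cov = Σ(rp − r̄p)(rm − r̄m) / 6 = 10.2344
Var(rm) = Σ(rm − r̄m)² / 6 = 6.5522
β = Cov / Var = 10.2344 / 6.5522 = 1.5620

1.562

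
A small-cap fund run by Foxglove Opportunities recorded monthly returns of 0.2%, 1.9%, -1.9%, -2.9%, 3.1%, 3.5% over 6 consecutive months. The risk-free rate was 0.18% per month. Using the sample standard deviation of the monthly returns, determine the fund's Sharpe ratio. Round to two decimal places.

μ = (0.2 + 1.9 − 1.9 − 2.9 + 3.1 + 3.5) / 6 = 3.90 / 6 = 0.6500%
Σ(r − μ)² = (0.2 − 0.6500)² + (1.9 − 0.6500)² + (-1.9 − 0.6500)² + … = 34.9950
σ = √[34.9950 / 5] = 2.6456%
Sharpe = (μ − rf) / σ = (0.6500 − 0.18) / 2.6456 = 0.4700 / 2.6456 = 0.1777

0.18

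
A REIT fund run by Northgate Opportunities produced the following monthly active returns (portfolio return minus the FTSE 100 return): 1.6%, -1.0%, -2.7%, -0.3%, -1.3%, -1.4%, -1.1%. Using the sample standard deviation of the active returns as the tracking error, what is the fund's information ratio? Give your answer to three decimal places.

-0.676

r̄ = (1.6 − 1 − 2.7 − 0.3 − 1.3 − 1.4 − 1.1) / 7 = -6.20 / 7 = -0.8857%
Sample σ = √[Σ(r − r̄)² / 6] = √[10.3086 / 6] = √1.7181 = 1.3108%
IR = r̄ / tracking error = -0.8857 / 1.3108 = -0.6757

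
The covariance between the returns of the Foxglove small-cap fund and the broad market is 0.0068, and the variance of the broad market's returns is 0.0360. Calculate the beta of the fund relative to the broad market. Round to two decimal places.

β = Cov(Rp, Rm) / Var(Rm) = 0.0068 / 0.0360 = 0.1889

0.19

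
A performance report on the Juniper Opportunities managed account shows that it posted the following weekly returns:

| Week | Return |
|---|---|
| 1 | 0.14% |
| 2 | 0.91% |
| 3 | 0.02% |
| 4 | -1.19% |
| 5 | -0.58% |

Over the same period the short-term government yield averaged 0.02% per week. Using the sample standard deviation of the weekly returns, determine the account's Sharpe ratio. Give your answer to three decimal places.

r̄ = (0.14 + 0.91 + 0.02 − 1.19 − 0.58) / 5 = -0.1400%
Σ(r − r̄)² = (0.14 − (-0.1400))² + (0.91 − (-0.1400))² + (0.02 − (-0.1400))² + … = 2.5026
σ = √[2.5026 / 4] = 0.7910%
Sharpe = (r̄ − rf) / σ = (-0.1400 − 0.02) / 0.7910 = -0.1600 / 0.7910 = -0.2023

-0.202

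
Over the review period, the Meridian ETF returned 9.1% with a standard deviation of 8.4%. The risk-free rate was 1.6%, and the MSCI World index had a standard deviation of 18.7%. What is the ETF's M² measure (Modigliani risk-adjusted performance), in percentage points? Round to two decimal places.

Sharpe = (Rp − Rf) / σp = (9.1% − 1.6%) / 8.4% = 0.8929
M² = Rf + Sharpe × σm = 1.6% + 0.8929 × 18.7% = 18.2972%

18.30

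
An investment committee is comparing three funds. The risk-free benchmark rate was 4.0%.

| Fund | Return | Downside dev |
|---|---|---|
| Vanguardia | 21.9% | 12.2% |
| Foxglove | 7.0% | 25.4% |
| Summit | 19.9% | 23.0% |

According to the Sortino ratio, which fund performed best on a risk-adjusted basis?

Vanguardia

Vanguardia: Sortino ratio = (21.9% − 4.0%) / 12.2% = 1.467
Foxglove: Sortino ratio = (7.0% − 4.0%) / 25.4% = 0.118
Summit: Sortino ratio = (19.9% − 4.0%) / 23.0% = 0.691
Highest: Vanguardia (1.467).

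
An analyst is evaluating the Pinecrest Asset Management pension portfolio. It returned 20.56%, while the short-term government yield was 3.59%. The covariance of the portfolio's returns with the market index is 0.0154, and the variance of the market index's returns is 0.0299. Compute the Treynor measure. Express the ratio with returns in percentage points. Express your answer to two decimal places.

32.95

β = Cov / Var = 0.0154 / 0.0299 = 0.5151
Treynor = (Rp − Rf) / β = (20.56% − 3.59%) / 0.5151 = 16.97 / 0.5151 = 32.9451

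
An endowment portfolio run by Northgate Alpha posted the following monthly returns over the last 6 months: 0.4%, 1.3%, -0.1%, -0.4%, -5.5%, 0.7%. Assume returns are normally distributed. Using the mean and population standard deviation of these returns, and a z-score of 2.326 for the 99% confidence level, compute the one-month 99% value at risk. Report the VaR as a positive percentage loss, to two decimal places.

5.85

Mean return r̄ = -3.60 / 6 = -0.6000%
Population σ = √[Σ(r − r̄)² / 6] = √[30.6000 / 6] = √5.1000 = 2.2583%
VaR = −(r̄ − z·σ) = −(-0.6000 − 2.326 × 2.2583) = −(-5.8528) = 5.8528%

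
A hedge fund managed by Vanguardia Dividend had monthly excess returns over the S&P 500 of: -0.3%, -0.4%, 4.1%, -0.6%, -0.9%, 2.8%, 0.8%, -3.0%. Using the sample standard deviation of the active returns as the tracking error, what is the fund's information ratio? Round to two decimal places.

0.14

Mean return μ = 2.50 / 8 = 0.3125%
Σ(r − μ)² = (-0.3 − 0.3125)² + (-0.4 − 0.3125)² + … = 34.9288
σ = √[34.9288 / 7] = 2.2338%
IR = μ / tracking error = 0.3125 / 2.2338 = 0.1399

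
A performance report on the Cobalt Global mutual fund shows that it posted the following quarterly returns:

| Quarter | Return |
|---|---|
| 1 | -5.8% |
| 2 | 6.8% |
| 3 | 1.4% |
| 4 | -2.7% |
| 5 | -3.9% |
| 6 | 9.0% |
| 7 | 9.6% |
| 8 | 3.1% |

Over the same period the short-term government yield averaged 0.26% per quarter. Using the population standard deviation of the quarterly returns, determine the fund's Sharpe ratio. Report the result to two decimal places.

0.35

Mean return μ = 17.50 / 8 = 2.1875%
Σ(r − μ)² = (-5.8 − 2.1875)² + (6.8 − 2.1875)² + (1.4 − 2.1875)² + … = 248.8288
population σ = √(248.8288 / 8) = √31.1036 = 5.5771%
Sharpe = (μ − rf) / σ = (2.1875 − 0.26) / 5.5771 = 1.9275 / 5.5771 = 0.3456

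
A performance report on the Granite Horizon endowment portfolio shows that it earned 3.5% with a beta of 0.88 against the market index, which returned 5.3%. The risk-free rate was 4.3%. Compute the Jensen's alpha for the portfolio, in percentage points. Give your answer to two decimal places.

-1.68

CAPM expected return = Rf + β(Rm − Rf) = 4.3% + 0.88 × (5.3% − 4.3%) = 4.3 + 0.88 × 1.00 = 5.1800%
Jensen's α = Rp − E[R] = 3.5% − 5.1800% = -1.6800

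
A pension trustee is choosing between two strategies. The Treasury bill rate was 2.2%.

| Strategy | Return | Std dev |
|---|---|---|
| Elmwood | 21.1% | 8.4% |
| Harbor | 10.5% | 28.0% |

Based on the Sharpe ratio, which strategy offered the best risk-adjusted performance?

Elmwood

Elmwood: Sharpe ratio = (21.1% − 2.2%) / 8.4% = 2.250
Harbor: Sharpe ratio = (10.5% − 2.2%) / 28.0% = 0.296
Highest: Elmwood (2.250).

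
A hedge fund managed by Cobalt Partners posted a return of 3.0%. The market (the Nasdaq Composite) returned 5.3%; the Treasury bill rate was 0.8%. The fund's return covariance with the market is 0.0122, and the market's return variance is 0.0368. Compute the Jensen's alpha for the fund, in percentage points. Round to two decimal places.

β = Cov / Var = 0.0122 / 0.0368 = 0.3315
E[R] = Rf + β(Rm − Rf) = 0.8% + 0.3315 × (5.3% − 0.8%) = 2.2918%
α = Rp − E[R] = 3.0% − 2.2918% = 0.7082

0.71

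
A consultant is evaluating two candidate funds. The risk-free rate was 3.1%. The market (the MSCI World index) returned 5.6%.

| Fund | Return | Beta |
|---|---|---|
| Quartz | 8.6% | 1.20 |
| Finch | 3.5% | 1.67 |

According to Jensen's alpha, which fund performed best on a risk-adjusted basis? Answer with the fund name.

Quartz: α = 8.6% − [3.1% + 1.20 × (5.6% − 3.1%)] = 2.500
Finch: α = 3.5% − [3.1% + 1.67 × (5.6% − 3.1%)] = -3.775
Highest: Quartz (2.500).

Quartz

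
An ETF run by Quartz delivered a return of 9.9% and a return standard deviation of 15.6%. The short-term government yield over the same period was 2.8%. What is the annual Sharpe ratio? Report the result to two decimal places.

Sharpe = (Rp − Rf) / σp = (9.9% − 2.8%) / 15.6% = 7.10% / 15.6% = 0.4551

0.46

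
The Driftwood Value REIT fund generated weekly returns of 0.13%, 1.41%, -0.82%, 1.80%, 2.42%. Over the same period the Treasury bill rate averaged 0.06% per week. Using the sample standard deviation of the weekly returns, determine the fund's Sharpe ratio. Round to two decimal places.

r̄ = (0.13 + 1.41 − 0.82 + 1.8 + 2.42) / 5 = 0.9880%
Sample std dev = √[6.8931 / 4] = 1.3127%
Sharpe = (r̄ − rf) / σ = (0.9880 − 0.06) / 1.3127 = 0.9280 / 1.3127 = 0.7069

0.71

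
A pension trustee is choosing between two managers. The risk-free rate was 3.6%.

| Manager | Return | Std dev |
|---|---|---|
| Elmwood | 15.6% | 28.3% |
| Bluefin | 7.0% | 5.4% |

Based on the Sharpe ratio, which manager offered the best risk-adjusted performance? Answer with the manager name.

Elmwood: Sharpe ratio = (15.6% − 3.6%) / 28.3% = 0.424
Bluefin: Sharpe ratio = (7.0% − 3.6%) / 5.4% = 0.630
Highest: Bluefin (0.630).

Bluefin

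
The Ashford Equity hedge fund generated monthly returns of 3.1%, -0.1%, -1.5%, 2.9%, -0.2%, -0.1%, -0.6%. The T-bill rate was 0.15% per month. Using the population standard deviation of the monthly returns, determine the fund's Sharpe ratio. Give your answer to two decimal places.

μ = (3.1 − 0.1 − 1.5 + 2.9 − 0.2 − 0.1 − 0.6) / 7 = 0.5000%
Σ(r − μ)² = (3.1 − 0.5000)² + (-0.1 − 0.5000)² + … = 18.9400
population σ = √(18.9400 / 7) = √2.7057 = 1.6449%
Sharpe = (μ − rf) / σ = (0.5000 − 0.15) / 1.6449 = 0.3500 / 1.6449 = 0.2128

0.21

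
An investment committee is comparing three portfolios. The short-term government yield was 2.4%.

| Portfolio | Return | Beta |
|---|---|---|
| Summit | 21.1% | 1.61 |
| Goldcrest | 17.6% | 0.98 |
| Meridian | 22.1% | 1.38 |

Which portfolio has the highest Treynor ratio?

Summit: Treynor = (21.1% − 2.4%) / 1.61 = 11.615
Goldcrest: Treynor = (17.6% − 2.4%) / 0.98 = 15.510
Meridian: Treynor = (22.1% − 2.4%) / 1.38 = 14.275
Highest: Goldcrest (15.510).

Goldcrest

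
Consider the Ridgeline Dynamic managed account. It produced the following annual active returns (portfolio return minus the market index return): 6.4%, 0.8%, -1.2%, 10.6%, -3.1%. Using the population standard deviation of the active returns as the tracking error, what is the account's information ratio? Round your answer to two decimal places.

r̄ = (6.4 + 0.8 − 1.2 + 10.6 − 3.1) / 5 = 13.50 / 5 = 2.7000%
Population std dev = √[128.5600 / 5] = 5.0707%
IR = r̄ / tracking error = 2.7000 / 5.0707 = 0.5325

0.53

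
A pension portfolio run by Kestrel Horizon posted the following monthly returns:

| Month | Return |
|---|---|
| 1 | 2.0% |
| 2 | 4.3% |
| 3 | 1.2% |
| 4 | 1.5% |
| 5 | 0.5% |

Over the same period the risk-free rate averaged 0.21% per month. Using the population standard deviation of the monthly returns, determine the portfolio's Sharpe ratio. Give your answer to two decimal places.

1.31

Mean return r̄ = 9.50 / 5 = 1.9000%
Σ(r − r̄)² = 8.3800; population σ = √(8.3800/5) = 1.2946%
Sharpe = (r̄ − rf) / σ = (1.9000 − 0.21) / 1.2946 = 1.6900 / 1.2946 = 1.3054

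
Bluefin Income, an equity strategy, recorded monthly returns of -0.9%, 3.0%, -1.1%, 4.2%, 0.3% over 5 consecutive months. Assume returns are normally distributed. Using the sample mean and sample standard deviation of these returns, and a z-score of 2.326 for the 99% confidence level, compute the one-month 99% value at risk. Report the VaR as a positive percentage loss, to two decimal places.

r̄ = (-0.9 + 3 − 1.1 + 4.2 + 0.3) / 5 = 1.1000%
Σ(r − r̄)² = (-0.9 − 1.1000)² + (3 − 1.1000)² + (-1.1 − 1.1000)² + … = 22.7000
σ = √[22.7000 / 4] = 2.3822%
VaR = −(r̄ − z·σ) = −(1.1000 − 2.326 × 2.3822) = −(-4.4410) = 4.4410%

4.44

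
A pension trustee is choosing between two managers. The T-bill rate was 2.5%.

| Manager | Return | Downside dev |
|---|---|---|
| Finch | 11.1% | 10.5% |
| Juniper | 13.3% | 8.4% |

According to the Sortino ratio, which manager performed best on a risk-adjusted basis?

Finch: Sortino ratio = (11.1% − 2.5%) / 10.5% = 0.819
Juniper: Sortino ratio = (13.3% − 2.5%) / 8.4% = 1.286
Highest: Juniper (1.286).

Juniper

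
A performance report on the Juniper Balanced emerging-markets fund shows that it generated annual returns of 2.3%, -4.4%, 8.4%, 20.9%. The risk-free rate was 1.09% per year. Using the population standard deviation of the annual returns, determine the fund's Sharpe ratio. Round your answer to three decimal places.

μ = (2.3 − 4.4 + 8.4 + 20.9) / 4 = 27.20 / 4 = 6.8000%
Population σ = √[Σ(r − μ)² / 4] = √[347.0600 / 4] = √86.7650 = 9.3148%
Sharpe = (μ − rf) / σ = (6.8000 − 1.09) / 9.3148 = 5.7100 / 9.3148 = 0.6130

0.613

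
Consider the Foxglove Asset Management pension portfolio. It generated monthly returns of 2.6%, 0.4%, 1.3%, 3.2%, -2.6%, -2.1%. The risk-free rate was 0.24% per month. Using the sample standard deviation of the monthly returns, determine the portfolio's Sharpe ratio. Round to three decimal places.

Mean return r̄ = 2.80 / 6 = 0.4667%
Σ(r − r̄)² = 28.7133; sample σ = √(28.7133/5) = 2.3964%
Sharpe = (r̄ − rf) / σ = (0.4667 − 0.24) / 2.3964 = 0.2267 / 2.3964 = 0.0946

0.095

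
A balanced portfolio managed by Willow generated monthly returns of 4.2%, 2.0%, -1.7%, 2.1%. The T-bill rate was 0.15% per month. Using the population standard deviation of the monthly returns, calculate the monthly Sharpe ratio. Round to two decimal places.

0.71

Mean return r̄ = 6.60 / 4 = 1.6500%
Population std dev = √[18.0500 / 4] = 2.1243%
Sharpe = (r̄ − rf) / σ = (1.6500 − 0.15) / 2.1243 = 1.5000 / 2.1243 = 0.7061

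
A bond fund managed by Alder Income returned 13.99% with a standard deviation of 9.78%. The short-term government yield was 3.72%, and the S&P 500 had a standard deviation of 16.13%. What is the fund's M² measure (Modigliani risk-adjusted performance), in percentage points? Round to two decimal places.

20.66

Sharpe = (Rp − Rf) / σp = (13.99% − 3.72%) / 9.78% = 1.0501
M² = Rf + Sharpe × σm = 3.72% + 1.0501 × 16.13% = 20.6581%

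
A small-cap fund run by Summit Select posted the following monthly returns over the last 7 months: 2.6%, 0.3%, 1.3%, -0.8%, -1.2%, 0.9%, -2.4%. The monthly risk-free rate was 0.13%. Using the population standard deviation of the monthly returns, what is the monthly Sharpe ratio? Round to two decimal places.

r̄ = (2.6 + 0.3 + 1.3 − 0.8 − 1.2 + 0.9 − 2.4) / 7 = 0.70 / 7 = 0.1000%
Σ(r − r̄)² = (2.6 − 0.1000)² + (0.3 − 0.1000)² + … = 17.1200
population σ = √(17.1200 / 7) = √2.4457 = 1.5639%
Sharpe = (r̄ − rf) / σ = (0.1000 − 0.13) / 1.5639 = -0.0300 / 1.5639 = -0.0192

-0.02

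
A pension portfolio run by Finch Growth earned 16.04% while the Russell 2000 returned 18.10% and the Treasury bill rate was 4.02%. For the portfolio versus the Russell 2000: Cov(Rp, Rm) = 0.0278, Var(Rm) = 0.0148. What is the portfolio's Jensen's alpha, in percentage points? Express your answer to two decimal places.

β = Cov / Var = 0.0278 / 0.0148 = 1.8784
E[R] = Rf + β(Rm − Rf) = 4.02% + 1.8784 × (18.10% − 4.02%) = 30.4679%
α = Rp − E[R] = 16.04% − 30.4679% = -14.4279

-14.43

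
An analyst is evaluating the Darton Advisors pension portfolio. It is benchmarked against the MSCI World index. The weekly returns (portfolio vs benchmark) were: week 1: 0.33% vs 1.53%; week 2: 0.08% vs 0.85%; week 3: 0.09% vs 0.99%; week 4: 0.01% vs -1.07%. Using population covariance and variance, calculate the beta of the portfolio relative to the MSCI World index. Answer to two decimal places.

r̄p = 0.1275%,  r̄m = 0.5750%
Cov = Σ(rp − r̄p)(rm − r̄m) / 4 = 0.0895
Var(rm) = Σ(rm − r̄m)² / 4 = 0.9665
β = Cov / Var = 0.0895 / 0.9665 = 0.0926

0.09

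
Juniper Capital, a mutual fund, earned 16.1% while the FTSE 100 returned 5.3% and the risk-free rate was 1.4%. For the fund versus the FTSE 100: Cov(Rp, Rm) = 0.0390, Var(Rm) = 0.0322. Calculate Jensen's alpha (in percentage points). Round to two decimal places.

9.98

β = Cov / Var = 0.0390 / 0.0322 = 1.2112
E[R] = Rf + β(Rm − Rf) = 1.4% + 1.2112 × (5.3% − 1.4%) = 6.1237%
α = Rp − E[R] = 16.1% − 6.1237% = 9.9763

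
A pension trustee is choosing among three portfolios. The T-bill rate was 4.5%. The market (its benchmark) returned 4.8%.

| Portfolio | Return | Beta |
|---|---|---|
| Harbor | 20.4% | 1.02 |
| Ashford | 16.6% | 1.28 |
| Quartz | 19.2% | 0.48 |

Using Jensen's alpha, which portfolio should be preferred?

Harbor

Harbor: α = 20.4% − [4.5% + 1.02 × (4.8% − 4.5%)] = 15.594
Ashford: α = 16.6% − [4.5% + 1.28 × (4.8% − 4.5%)] = 11.716
Quartz: α = 19.2% − [4.5% + 0.48 × (4.8% − 4.5%)] = 14.556
Highest: Harbor (15.594).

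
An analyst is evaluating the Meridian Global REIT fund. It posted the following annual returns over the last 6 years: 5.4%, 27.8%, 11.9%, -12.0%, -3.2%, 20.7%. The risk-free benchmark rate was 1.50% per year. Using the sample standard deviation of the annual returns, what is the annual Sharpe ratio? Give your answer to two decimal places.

r̄ = (5.4 + 27.8 + 11.9 − 12 − 3.2 + 20.7) / 6 = 50.60 / 6 = 8.4333%
Σ(r − r̄)² = (5.4 − 8.4333)² + (27.8 − 8.4333)² + … = 1099.6133
σ = √[1099.6133 / 5] = 14.8298%
Sharpe = (r̄ − rf) / σ = (8.4333 − 1.5) / 14.8298 = 6.9333 / 14.8298 = 0.4675

0.47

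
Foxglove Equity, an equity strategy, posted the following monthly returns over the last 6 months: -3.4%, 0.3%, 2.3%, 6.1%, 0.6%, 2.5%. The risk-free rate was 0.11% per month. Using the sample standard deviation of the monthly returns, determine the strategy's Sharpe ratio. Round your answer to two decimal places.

0.41

r̄ = (-3.4 + 0.3 + 2.3 + 6.1 + 0.6 + 2.5) / 6 = 8.40 / 6 = 1.4000%
Σ(r − r̄)² = (-3.4 − 1.4000)² + (0.3 − 1.4000)² + … = 49.0000
sample σ = √(49.0000 / 5) = √9.8000 = 3.1305%
Sharpe = (r̄ − rf) / σ = (1.4000 − 0.11) / 3.1305 = 1.2900 / 3.1305 = 0.4121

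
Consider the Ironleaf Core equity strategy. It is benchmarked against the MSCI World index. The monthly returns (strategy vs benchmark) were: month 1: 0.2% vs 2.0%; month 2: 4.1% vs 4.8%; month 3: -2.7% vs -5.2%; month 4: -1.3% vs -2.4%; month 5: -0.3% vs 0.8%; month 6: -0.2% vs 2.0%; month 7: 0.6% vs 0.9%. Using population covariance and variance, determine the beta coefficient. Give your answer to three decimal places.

0.577

r̄p = 0.0571%,  r̄m = 0.4143%
Cov = Σ(rp − r̄p)(rm − r̄m) / 7 = 5.2820
Var(rm) = Σ(rm − r̄m)² / 7 = 9.1555
β = Cov / Var = 5.2820 / 9.1555 = 0.5769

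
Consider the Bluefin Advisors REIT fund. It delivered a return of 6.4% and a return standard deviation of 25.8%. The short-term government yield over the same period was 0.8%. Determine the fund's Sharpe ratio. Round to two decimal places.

Sharpe = (Rp − Rf) / σp = (6.4% − 0.8%) / 25.8% = 5.60% / 25.8% = 0.2171

0.22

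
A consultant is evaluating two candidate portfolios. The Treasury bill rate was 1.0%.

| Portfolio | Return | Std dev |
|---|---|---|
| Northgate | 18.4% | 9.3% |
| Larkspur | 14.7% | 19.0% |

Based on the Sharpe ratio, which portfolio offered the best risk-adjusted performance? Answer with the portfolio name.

Northgate: Sharpe ratio = (18.4% − 1.0%) / 9.3% = 1.871
Larkspur: Sharpe ratio = (14.7% − 1.0%) / 19.0% = 0.721
Highest: Northgate (1.871).

Northgate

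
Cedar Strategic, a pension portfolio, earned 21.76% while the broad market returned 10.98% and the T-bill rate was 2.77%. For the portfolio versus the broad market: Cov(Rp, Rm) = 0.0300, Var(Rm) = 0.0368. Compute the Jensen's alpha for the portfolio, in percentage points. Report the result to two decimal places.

12.30

β = Cov / Var = 0.0300 / 0.0368 = 0.8152
E[R] = Rf + β(Rm − Rf) = 2.77% + 0.8152 × (10.98% − 2.77%) = 9.4628%
α = Rp − E[R] = 21.76% − 9.4628% = 12.2972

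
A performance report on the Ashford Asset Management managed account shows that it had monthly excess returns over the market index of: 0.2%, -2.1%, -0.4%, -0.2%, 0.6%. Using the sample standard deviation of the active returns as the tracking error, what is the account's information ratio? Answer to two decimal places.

r̄ = (0.2 − 2.1 − 0.4 − 0.2 + 0.6) / 5 = -1.90 / 5 = -0.3800%
Σ(r − r̄)² = 4.2880; sample σ = √(4.2880/4) = 1.0354%
IR = r̄ / tracking error = -0.3800 / 1.0354 = -0.3670

-0.37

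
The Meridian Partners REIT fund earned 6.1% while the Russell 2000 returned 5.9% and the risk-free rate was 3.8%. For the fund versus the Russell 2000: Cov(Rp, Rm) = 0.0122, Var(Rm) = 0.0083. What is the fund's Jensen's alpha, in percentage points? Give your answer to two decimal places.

-0.79

β = Cov / Var = 0.0122 / 0.0083 = 1.4699
E[R] = Rf + β(Rm − Rf) = 3.8% + 1.4699 × (5.9% − 3.8%) = 6.8868%
α = Rp − E[R] = 6.1% − 6.8868% = -0.7868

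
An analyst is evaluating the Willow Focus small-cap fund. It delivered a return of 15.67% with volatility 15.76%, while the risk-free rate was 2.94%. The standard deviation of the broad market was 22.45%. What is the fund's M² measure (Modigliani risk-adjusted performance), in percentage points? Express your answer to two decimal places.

21.07

Sharpe = (Rp − Rf) / σp = (15.67% − 2.94%) / 15.76% = 0.8077
M² = Rf + Sharpe × σm = 2.94% + 0.8077 × 22.45% = 21.0729%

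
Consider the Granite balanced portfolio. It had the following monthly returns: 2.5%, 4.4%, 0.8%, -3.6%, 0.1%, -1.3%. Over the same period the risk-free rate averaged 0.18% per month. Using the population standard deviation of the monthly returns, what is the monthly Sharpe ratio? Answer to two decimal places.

0.12

μ = (2.5 + 4.4 + 0.8 − 3.6 + 0.1 − 1.3) / 6 = 2.90 / 6 = 0.4833%
Population std dev = √[39.5083 / 6] = 2.5661%
Sharpe = (μ − rf) / σ = (0.4833 − 0.18) / 2.5661 = 0.3033 / 2.5661 = 0.1182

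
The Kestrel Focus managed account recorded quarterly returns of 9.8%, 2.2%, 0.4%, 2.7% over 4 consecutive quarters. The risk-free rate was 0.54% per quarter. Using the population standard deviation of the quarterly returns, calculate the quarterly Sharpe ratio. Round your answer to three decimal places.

r̄ = (9.8 + 2.2 + 0.4 + 2.7) / 4 = 3.7750%
Σ(r − r̄)² = 51.3275; population σ = √(51.3275/4) = 3.5822%
Sharpe = (r̄ − rf) / σ = (3.7750 − 0.54) / 3.5822 = 3.2350 / 3.5822 = 0.9031

0.903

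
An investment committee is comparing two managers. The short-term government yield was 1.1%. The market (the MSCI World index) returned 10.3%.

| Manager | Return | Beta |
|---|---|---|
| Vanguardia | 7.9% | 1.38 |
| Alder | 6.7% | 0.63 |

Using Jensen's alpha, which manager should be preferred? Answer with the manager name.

Alder

Vanguardia: α = 7.9% − [1.1% + 1.38 × (10.3% − 1.1%)] = -5.896
Alder: α = 6.7% − [1.1% + 0.63 × (10.3% − 1.1%)] = -0.196
Highest: Alder (-0.196).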